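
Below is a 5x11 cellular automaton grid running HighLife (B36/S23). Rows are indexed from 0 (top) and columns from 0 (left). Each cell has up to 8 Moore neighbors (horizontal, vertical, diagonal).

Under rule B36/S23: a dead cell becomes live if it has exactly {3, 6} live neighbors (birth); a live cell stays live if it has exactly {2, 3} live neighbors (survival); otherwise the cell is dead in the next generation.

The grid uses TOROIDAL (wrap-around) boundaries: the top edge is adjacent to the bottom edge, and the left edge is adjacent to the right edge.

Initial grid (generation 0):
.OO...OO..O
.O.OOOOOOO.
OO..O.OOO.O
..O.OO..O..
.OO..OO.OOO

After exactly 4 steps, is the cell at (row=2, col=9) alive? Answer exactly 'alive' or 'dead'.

Answer: alive

Derivation:
Simulating step by step:
Generation 0 (given above): 31 live cells
Generation 1: 17 live cells
.....O..OOO
O..OO......
OO........O
..O.O..O.O.
....O...O.O
Generation 2: 22 live cells
O..O.O..O.O
.O..O......
OOO.O.....O
.O.O....OO.
...OOO.O.OO
Generation 3: 22 live cells
O.OOOOO.O.O
O...OO...O.
....O....OO
.O...O..O..
...O.OOO...
Generation 4: 26 live cells
OOO.....OOO
OO....O.O.O
O...O...OOO
.....O.OOO.
OO.OO...OO.

Cell (2,9) at generation 4: 1 -> alive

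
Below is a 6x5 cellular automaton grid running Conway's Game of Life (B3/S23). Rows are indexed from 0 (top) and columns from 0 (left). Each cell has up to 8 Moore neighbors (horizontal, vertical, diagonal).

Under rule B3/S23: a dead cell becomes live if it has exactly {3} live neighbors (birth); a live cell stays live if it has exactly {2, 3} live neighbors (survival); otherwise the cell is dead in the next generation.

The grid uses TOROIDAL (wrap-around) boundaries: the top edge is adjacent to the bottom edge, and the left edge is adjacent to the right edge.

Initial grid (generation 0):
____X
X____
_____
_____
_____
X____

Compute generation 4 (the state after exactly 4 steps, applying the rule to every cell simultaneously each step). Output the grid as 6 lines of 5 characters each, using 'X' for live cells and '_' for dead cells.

Simulating step by step:
Generation 0 (given above): 3 live cells
Generation 1: 2 live cells
X___X
_____
_____
_____
_____
_____
Generation 2: 0 live cells
_____
_____
_____
_____
_____
_____
Generation 3: 0 live cells
_____
_____
_____
_____
_____
_____
Generation 4: 0 live cells
(generation 4 grid is the final answer)

Answer: _____
_____
_____
_____
_____
_____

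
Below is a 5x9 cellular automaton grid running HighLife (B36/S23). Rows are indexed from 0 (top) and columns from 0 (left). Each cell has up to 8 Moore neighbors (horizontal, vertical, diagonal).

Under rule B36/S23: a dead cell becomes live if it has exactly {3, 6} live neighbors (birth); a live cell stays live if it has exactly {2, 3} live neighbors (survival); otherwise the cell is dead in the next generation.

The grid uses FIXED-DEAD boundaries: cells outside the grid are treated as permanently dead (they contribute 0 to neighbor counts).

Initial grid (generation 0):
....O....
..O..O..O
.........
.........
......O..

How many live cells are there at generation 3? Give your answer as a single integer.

Answer: 0

Derivation:
Simulating step by step:
Generation 0 (given above): 5 live cells
Generation 1: 0 live cells
.........
.........
.........
.........
.........
Generation 2: 0 live cells
.........
.........
.........
.........
.........
Generation 3: 0 live cells
.........
.........
.........
.........
.........
Population at generation 3: 0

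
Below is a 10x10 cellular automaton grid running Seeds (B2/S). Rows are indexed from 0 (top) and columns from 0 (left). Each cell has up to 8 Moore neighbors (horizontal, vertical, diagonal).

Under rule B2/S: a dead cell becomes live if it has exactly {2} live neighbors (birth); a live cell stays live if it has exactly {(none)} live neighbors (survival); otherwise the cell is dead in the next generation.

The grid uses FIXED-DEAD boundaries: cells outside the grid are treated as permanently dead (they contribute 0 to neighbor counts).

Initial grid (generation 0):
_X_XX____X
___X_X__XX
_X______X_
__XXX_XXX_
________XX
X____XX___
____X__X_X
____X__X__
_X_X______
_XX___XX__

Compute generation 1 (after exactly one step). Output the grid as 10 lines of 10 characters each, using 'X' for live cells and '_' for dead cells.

Answer: _____X____
XX_____X__
__________
_X___X____
_XX_______
____X_____
___X______
__X__XX___
X___XX__X_
X__X______

Derivation:
Simulating step by step:
Generation 0 (given above): 32 live cells
Generation 1: 19 live cells
(generation 1 grid is the final answer)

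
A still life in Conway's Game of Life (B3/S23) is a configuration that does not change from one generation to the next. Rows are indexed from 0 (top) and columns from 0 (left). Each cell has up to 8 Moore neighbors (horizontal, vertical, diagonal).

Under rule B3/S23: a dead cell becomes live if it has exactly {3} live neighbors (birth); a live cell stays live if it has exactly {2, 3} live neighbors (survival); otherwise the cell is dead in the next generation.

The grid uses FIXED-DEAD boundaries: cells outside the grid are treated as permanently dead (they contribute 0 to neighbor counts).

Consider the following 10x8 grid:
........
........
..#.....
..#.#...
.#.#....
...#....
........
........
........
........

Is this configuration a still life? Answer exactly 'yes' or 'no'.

Answer: no

Derivation:
Compute generation 1 and compare to generation 0 (given above):
Generation 1:
........
........
...#....
.##.....
...##...
..#.....
........
........
........
........
Cell (2,2) differs: gen0=1 vs gen1=0 -> NOT a still life.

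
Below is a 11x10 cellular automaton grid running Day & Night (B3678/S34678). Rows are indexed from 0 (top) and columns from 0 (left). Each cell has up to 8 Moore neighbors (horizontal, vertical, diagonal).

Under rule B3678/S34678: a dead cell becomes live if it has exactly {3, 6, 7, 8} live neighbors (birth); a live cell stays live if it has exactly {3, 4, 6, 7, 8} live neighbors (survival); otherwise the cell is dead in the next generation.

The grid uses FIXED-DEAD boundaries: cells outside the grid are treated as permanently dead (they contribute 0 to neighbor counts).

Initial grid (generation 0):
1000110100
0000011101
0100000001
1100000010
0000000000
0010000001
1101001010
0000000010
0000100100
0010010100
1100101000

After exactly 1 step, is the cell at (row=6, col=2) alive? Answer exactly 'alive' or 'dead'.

Answer: alive

Derivation:
Simulating step by step:
Generation 0 (given above): 30 live cells
Generation 1: 20 live cells
0000010010
0000111000
1000001100
0000000000
0100000000
0100000000
0010000101
0000000000
0000001010
0101110000
0000010000

Cell (6,2) at generation 1: 1 -> alive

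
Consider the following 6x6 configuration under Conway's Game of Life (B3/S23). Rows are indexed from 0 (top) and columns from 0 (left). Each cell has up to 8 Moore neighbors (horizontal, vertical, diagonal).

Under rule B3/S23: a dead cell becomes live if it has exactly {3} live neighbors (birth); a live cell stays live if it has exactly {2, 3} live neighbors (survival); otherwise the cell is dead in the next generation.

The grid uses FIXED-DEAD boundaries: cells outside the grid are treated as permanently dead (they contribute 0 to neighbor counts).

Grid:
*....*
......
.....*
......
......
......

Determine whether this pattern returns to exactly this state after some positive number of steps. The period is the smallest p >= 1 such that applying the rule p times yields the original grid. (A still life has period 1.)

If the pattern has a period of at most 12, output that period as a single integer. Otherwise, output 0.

Answer: 0

Derivation:
Simulating and comparing each generation to the original:
Gen 0 (original, given above): 3 live cells
Gen 1: 0 live cells, differs from original
Gen 2: 0 live cells, differs from original
Gen 3: 0 live cells, differs from original
Gen 4: 0 live cells, differs from original
Gen 5: 0 live cells, differs from original
Gen 6: 0 live cells, differs from original
Gen 7: 0 live cells, differs from original
Gen 8: 0 live cells, differs from original
Gen 9: 0 live cells, differs from original
Gen 10: 0 live cells, differs from original
Gen 11: 0 live cells, differs from original
Gen 12: 0 live cells, differs from original
No period found within 12 steps.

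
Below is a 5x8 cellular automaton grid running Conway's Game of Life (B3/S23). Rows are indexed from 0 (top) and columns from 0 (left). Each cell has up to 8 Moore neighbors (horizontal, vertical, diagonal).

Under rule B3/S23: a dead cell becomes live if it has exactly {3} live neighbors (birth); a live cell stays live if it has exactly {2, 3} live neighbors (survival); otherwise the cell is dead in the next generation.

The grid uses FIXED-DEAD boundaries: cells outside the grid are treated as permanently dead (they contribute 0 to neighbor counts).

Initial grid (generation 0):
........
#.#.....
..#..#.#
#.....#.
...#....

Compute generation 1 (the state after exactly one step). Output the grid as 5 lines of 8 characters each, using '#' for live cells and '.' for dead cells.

Answer: ........
.#......
......#.
......#.
........

Derivation:
Simulating step by step:
Generation 0 (given above): 8 live cells
Generation 1: 3 live cells
(generation 1 grid is the final answer)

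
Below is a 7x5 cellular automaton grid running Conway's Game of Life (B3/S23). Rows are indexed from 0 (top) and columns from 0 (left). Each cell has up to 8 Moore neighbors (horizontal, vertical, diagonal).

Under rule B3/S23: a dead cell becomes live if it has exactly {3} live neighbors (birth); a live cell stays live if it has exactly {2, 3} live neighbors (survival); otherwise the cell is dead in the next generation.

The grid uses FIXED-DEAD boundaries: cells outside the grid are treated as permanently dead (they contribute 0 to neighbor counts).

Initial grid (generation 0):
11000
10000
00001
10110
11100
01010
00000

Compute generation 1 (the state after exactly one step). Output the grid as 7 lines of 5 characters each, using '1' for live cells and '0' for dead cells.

Answer: 11000
11000
01010
10110
10000
11000
00000

Derivation:
Simulating step by step:
Generation 0 (given above): 12 live cells
Generation 1: 12 live cells
(generation 1 grid is the final answer)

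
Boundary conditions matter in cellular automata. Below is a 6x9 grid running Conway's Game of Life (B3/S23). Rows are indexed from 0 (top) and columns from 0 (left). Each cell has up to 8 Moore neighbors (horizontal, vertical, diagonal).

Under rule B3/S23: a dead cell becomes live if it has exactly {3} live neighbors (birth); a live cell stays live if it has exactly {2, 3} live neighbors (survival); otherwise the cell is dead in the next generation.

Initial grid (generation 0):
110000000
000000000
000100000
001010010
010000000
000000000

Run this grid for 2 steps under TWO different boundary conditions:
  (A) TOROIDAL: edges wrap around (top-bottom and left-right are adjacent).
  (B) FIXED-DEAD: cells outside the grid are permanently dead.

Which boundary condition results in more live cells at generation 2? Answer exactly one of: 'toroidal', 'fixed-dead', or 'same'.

Under TOROIDAL boundary, generation 2:
000000000
000000000
001100000
001100000
011000000
000000000
Population = 6

Under FIXED-DEAD boundary, generation 2:
000000000
000000000
001100000
001100000
000000000
000000000
Population = 4

Comparison: toroidal=6, fixed-dead=4 -> toroidal

Answer: toroidal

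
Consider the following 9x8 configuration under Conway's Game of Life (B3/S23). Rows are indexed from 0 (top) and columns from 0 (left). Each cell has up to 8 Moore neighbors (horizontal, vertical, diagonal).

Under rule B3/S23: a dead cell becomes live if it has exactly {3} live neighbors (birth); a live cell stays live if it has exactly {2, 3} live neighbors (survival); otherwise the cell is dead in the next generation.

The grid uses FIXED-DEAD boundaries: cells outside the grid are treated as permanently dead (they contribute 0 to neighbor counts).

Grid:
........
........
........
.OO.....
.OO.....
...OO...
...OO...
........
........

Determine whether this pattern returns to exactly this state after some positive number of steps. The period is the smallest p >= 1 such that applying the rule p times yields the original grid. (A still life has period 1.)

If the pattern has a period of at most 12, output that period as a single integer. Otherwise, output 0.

Answer: 2

Derivation:
Simulating and comparing each generation to the original:
Gen 0 (original, given above): 8 live cells
Gen 1: 6 live cells, differs from original
Gen 2: 8 live cells, MATCHES original -> period = 2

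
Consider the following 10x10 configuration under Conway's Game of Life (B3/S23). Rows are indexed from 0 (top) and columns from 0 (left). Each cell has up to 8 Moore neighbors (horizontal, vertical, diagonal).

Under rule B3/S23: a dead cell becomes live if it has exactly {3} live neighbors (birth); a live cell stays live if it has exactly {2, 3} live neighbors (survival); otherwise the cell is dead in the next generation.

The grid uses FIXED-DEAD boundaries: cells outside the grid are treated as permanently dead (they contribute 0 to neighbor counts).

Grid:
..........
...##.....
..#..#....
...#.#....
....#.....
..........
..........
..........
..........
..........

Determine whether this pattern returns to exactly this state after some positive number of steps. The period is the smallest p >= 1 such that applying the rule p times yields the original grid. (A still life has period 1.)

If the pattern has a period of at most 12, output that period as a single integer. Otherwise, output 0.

Answer: 1

Derivation:
Simulating and comparing each generation to the original:
Gen 0 (original, given above): 7 live cells
Gen 1: 7 live cells, MATCHES original -> period = 1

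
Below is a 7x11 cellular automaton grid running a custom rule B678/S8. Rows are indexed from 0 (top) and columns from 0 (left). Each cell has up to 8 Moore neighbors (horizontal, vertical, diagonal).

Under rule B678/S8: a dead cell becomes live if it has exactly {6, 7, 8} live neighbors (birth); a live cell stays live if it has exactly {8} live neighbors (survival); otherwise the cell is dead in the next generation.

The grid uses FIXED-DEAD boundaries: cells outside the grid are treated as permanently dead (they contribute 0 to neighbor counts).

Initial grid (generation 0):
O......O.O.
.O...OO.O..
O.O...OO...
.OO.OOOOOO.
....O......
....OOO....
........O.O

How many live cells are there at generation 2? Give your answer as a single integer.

Simulating step by step:
Generation 0 (given above): 25 live cells
Generation 1: 2 live cells
...........
...........
.....O.....
...........
.....O.....
...........
...........
Generation 2: 0 live cells
...........
...........
...........
...........
...........
...........
...........
Population at generation 2: 0

Answer: 0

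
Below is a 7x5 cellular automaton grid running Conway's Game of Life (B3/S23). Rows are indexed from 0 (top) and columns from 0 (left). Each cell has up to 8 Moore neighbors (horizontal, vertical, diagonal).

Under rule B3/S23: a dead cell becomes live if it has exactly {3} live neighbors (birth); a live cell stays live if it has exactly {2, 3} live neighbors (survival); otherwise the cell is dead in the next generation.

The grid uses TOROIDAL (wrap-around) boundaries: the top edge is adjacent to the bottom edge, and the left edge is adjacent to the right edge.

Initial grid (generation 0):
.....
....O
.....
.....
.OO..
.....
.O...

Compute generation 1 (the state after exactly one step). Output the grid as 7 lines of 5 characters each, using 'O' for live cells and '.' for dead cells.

Simulating step by step:
Generation 0 (given above): 4 live cells
Generation 1: 2 live cells
(generation 1 grid is the final answer)

Answer: .....
.....
.....
.....
.....
.OO..
.....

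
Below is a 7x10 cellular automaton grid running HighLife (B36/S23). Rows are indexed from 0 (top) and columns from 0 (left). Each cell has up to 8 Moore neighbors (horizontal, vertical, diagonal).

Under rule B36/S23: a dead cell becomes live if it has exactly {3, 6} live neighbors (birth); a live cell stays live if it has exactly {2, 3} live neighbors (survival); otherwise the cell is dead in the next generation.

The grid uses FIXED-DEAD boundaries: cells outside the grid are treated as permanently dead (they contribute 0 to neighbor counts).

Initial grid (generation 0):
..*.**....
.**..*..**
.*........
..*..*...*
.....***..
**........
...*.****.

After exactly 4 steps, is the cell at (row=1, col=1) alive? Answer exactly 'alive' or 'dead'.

Answer: alive

Derivation:
Simulating step by step:
Generation 0 (given above): 22 live cells
Generation 1: 22 live cells
.*****....
.*****....
.*......**
.....*....
.*...**...
....*.*.*.
......**..
Generation 2: 15 live cells
.*...*....
*....*....
.*.*.*....
.....**...
....*.**..
..........
.....***..
Generation 3: 10 live cells
..........
***..**...
.....*....
.......*..
......**..
..........
......*...
Generation 4: 11 live cells
.*........
.*...**...
.*...*....
.......*..
......**..
......**..
..........

Cell (1,1) at generation 4: 1 -> alive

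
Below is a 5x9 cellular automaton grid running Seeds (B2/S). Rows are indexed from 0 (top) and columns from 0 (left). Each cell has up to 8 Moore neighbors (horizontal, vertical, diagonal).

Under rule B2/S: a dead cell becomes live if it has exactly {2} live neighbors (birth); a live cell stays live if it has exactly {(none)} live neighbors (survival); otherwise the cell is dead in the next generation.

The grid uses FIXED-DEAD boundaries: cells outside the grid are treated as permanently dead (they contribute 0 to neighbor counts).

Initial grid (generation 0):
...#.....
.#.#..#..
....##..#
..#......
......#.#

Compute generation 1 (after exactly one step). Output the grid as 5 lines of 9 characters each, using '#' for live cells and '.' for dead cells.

Simulating step by step:
Generation 0 (given above): 10 live cells
Generation 1: 10 live cells
(generation 1 grid is the final answer)

Answer: ....#....
.......#.
.#....##.
...##.#.#
.......#.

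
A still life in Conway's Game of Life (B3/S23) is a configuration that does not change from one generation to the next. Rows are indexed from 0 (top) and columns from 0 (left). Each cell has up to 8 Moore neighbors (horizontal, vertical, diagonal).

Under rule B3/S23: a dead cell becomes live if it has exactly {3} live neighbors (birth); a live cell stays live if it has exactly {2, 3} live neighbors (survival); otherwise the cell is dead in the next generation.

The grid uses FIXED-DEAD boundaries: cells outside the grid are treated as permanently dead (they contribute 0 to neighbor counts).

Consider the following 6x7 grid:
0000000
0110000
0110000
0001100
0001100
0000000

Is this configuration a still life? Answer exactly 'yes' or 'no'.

Compute generation 1 and compare to generation 0 (given above):
Generation 1:
0000000
0110000
0100000
0000100
0001100
0000000
Cell (2,2) differs: gen0=1 vs gen1=0 -> NOT a still life.

Answer: no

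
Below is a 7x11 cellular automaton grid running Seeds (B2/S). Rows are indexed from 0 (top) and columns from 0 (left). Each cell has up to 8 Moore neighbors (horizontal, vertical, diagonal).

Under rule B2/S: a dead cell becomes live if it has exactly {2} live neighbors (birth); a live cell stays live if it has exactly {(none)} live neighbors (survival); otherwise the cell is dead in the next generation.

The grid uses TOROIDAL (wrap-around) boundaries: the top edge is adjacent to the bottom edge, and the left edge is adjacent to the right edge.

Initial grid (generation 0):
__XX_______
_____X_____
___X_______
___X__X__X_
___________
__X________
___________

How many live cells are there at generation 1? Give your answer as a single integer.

Answer: 9

Derivation:
Simulating step by step:
Generation 0 (given above): 8 live cells
Generation 1: 9 live cells
____X______
___________
__X__XX____
__X_X______
__XX_______
___________
_X_________
Population at generation 1: 9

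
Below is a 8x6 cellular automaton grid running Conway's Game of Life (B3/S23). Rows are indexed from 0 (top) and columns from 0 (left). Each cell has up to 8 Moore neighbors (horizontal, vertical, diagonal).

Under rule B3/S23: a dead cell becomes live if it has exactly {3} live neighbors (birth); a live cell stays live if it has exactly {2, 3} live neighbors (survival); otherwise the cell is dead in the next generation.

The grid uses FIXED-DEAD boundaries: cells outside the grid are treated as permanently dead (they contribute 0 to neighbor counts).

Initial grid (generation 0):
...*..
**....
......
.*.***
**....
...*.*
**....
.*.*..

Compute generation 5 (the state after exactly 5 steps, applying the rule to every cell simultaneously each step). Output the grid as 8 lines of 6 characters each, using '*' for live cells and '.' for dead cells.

Simulating step by step:
Generation 0 (given above): 15 live cells
Generation 1: 19 live cells
......
......
***.*.
***.*.
**.*.*
..*...
**..*.
***...
Generation 2: 15 live cells
......
.*....
*.*...
....**
*..**.
..***.
*..*..
*.*...
Generation 3: 10 live cells
......
.*....
.*....
.*..**
..*...
.**...
....*.
.*....
Generation 4: 12 live cells
......
......
***...
.**...
..**..
.***..
.**...
......
Generation 5: 6 live cells
(generation 5 grid is the final answer)

Answer: ......
.*....
*.*...
*.....
......
......
.*.*..
......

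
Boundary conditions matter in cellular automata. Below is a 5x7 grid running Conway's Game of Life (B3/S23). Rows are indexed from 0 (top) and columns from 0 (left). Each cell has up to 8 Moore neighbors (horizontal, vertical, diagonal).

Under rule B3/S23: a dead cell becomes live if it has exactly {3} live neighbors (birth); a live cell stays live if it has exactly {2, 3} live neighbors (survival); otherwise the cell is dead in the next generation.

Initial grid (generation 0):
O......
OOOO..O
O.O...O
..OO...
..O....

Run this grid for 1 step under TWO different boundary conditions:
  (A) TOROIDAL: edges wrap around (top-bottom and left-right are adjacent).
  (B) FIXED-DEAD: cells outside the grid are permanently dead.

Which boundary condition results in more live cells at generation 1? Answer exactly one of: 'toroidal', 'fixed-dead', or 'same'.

Answer: toroidal

Derivation:
Under TOROIDAL boundary, generation 1:
O..O..O
..OO...
......O
..OO...
.OOO...
Population = 11

Under FIXED-DEAD boundary, generation 1:
O.O....
O.OO...
O......
..OO...
..OO...
Population = 10

Comparison: toroidal=11, fixed-dead=10 -> toroidal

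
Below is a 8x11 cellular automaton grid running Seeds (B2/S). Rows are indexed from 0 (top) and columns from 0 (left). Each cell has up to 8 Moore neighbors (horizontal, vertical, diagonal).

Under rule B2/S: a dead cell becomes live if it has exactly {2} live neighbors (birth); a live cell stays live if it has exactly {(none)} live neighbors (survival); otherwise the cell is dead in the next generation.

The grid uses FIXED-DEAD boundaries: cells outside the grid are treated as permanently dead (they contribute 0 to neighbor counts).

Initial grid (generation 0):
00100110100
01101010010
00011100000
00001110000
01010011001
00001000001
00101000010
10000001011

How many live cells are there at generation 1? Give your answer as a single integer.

Simulating step by step:
Generation 0 (given above): 29 live cells
Generation 1: 15 live cells
00001000010
00000000100
01000001000
00000000000
00100000010
01000011100
01000100000
01010000000
Population at generation 1: 15

Answer: 15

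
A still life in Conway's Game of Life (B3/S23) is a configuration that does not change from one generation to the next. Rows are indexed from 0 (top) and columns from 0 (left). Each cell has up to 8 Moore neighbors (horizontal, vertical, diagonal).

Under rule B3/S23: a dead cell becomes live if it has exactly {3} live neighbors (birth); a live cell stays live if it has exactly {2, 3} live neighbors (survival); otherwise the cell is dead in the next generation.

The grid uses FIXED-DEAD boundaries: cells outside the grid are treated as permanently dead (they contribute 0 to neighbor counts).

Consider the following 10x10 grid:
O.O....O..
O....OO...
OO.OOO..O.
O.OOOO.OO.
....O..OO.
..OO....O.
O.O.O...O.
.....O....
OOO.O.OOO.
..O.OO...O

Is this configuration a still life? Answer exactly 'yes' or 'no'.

Compute generation 1 and compare to generation 0 (given above):
Generation 1:
.O....O...
O.OO.OOO..
O.......O.
O.O......O
.O...OO..O
.OO.O...OO
.OO.O.....
O.O.OOO.O.
.OO.O.OOO.
..O.OOOOO.
Cell (0,0) differs: gen0=1 vs gen1=0 -> NOT a still life.

Answer: no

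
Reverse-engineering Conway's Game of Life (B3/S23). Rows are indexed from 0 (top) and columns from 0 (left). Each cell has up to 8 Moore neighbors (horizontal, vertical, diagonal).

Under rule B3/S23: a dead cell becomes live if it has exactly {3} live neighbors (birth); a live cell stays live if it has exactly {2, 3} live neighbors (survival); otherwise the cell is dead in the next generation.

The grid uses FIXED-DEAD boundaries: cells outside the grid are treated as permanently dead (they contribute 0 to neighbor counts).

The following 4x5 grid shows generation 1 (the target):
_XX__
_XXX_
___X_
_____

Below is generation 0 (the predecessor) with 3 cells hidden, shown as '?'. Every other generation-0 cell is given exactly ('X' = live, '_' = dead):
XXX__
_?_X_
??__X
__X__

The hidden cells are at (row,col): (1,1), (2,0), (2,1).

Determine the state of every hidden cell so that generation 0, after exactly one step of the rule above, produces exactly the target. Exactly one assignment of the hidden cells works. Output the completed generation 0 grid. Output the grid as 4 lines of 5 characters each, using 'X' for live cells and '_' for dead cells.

Hidden generation-0 cells (in order): (1,1), (2,0), (2,1).
A hidden cell only influences target cells in its own 3x3 neighborhood. Try each of the 2^3 = 8 assignments, step the completed generation 0 forward once under B3/S23, and compare with the target:
  (1,1)=_ (2,0)=_ (2,1)=_ -> step reproduces the target at every cell -> ACCEPT
  (1,1)=_ (2,0)=_ (2,1)=X -> step gives (1,0)='X' but target has '_' -> reject
  (1,1)=_ (2,0)=X (2,1)=_ -> step gives (1,0)='X' but target has '_' -> reject
  (1,1)=_ (2,0)=X (2,1)=X -> step gives (1,1)='_' but target has 'X' -> reject
  (1,1)=X (2,0)=_ (2,1)=_ -> step gives (0,0)='X' but target has '_' -> reject
  (1,1)=X (2,0)=_ (2,1)=X -> step gives (0,0)='X' but target has '_' -> reject
  (1,1)=X (2,0)=X (2,1)=_ -> step gives (0,0)='X' but target has '_' -> reject
  (1,1)=X (2,0)=X (2,1)=X -> step gives (0,0)='X' but target has '_' -> reject
Unique solution: (1,1)=dead, (2,0)=dead, (2,1)=dead.
Check: live-neighbor counts of every cell in the completed generation 0:
12221
23322
01231
01021
Applying B3/S23 to generation 0 with these counts gives:
_XX__
_XXX_
___X_
_____
which matches the target exactly.

Answer: XXX__
___X_
____X
__X__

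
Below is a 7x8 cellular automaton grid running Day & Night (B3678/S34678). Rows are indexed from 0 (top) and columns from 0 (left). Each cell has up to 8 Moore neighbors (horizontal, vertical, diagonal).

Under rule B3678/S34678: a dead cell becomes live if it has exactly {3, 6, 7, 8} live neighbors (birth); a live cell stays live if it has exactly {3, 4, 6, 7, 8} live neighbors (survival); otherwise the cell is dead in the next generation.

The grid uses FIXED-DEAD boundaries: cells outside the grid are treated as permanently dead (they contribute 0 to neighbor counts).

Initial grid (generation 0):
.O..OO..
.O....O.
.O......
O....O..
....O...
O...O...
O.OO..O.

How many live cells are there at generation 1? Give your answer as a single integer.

Simulating step by step:
Generation 0 (given above): 15 live cells
Generation 1: 8 live cells
........
O.O..O..
O.......
........
.....O..
.O...O..
.O......
Population at generation 1: 8

Answer: 8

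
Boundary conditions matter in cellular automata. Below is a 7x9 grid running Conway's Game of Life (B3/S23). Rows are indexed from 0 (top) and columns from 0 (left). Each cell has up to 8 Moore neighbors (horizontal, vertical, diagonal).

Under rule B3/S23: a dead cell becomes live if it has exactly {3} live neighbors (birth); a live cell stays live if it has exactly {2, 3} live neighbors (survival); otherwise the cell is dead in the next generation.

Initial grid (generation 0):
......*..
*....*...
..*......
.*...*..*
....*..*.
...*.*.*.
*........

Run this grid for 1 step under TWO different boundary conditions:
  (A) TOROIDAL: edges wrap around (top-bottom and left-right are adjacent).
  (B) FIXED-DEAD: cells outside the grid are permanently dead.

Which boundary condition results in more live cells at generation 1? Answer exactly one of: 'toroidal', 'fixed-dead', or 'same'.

Under TOROIDAL boundary, generation 1:
.........
.........
**.......
.........
....**.**
....*.*.*
......*..
Population = 10

Under FIXED-DEAD boundary, generation 1:
.........
.........
.*.......
.........
....**.**
....*.*..
.........
Population = 7

Comparison: toroidal=10, fixed-dead=7 -> toroidal

Answer: toroidal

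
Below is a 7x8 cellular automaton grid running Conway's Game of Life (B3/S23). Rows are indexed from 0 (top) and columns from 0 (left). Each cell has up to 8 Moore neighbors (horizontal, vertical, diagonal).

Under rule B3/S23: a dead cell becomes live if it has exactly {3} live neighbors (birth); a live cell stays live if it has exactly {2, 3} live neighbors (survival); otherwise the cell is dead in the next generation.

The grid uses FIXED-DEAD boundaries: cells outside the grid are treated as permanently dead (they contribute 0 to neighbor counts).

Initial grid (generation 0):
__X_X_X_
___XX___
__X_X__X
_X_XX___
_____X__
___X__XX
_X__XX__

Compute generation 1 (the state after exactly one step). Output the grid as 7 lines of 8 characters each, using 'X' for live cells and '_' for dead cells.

Simulating step by step:
Generation 0 (given above): 18 live cells
Generation 1: 18 live cells
(generation 1 grid is the final answer)

Answer: ____XX__
__X_X___
__X__X__
__XXXX__
__XX_XX_
______X_
____XXX_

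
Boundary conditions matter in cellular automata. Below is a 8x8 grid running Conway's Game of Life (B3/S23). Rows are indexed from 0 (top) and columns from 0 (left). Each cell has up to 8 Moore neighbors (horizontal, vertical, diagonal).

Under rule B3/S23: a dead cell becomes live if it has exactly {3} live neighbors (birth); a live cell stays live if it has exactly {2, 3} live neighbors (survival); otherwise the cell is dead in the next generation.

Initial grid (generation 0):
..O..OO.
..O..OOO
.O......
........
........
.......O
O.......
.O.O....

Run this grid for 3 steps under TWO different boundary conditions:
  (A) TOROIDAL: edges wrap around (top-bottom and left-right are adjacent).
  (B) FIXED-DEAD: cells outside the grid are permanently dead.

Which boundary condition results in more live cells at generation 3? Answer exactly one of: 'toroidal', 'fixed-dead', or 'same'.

Under TOROIDAL boundary, generation 3:
....OOO.
....OO..
......O.
........
........
........
........
....OO..
Population = 8

Under FIXED-DEAD boundary, generation 3:
........
......O.
......O.
........
........
........
........
........
Population = 2

Comparison: toroidal=8, fixed-dead=2 -> toroidal

Answer: toroidal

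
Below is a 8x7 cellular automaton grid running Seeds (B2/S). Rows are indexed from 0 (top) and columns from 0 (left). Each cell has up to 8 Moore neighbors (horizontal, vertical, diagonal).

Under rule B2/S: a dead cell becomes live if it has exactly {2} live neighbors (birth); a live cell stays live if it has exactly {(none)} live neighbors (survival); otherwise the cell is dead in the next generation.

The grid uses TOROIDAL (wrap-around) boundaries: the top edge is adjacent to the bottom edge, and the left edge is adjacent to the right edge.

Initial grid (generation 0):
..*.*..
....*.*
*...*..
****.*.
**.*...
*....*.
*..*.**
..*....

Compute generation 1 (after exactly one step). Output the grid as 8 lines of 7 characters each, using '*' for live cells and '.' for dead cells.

Simulating step by step:
Generation 0 (given above): 21 live cells
Generation 1: 7 live cells
(generation 1 grid is the final answer)

Answer: .*.....
**.....
.......
.......
.....*.
...*...
..*....
*......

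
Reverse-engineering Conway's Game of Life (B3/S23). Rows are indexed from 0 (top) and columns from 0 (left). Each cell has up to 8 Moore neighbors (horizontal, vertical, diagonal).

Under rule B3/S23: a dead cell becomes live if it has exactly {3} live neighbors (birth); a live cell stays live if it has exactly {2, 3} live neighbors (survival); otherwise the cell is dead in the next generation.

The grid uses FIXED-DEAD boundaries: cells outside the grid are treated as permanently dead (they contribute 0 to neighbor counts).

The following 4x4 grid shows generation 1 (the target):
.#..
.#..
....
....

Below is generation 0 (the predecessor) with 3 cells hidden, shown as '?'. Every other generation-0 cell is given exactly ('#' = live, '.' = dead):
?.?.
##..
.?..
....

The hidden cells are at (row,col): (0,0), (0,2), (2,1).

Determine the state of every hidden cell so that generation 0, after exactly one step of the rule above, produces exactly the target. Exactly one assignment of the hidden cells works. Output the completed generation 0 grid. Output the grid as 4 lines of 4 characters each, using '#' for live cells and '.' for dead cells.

Hidden generation-0 cells (in order): (0,0), (0,2), (2,1).
A hidden cell only influences target cells in its own 3x3 neighborhood. Try each of the 2^3 = 8 assignments, step the completed generation 0 forward once under B3/S23, and compare with the target:
  (0,0)=. (0,2)=. (2,1)=. -> step gives (0,1)='.' but target has '#' -> reject
  (0,0)=. (0,2)=. (2,1)=# -> step gives (0,1)='.' but target has '#' -> reject
  (0,0)=. (0,2)=# (2,1)=. -> step reproduces the target at every cell -> ACCEPT
  (0,0)=. (0,2)=# (2,1)=# -> step gives (1,0)='#' but target has '.' -> reject
  (0,0)=# (0,2)=. (2,1)=. -> step gives (0,0)='#' but target has '.' -> reject
  (0,0)=# (0,2)=. (2,1)=# -> step gives (0,0)='#' but target has '.' -> reject
  (0,0)=# (0,2)=# (2,1)=. -> step gives (0,0)='#' but target has '.' -> reject
  (0,0)=# (0,2)=# (2,1)=# -> step gives (0,0)='#' but target has '.' -> reject
Unique solution: (0,0)=dead, (0,2)=live, (2,1)=dead.
Check: live-neighbor counts of every cell in the completed generation 0:
2311
1221
2210
0000
Applying B3/S23 to generation 0 with these counts gives:
.#..
.#..
....
....
which matches the target exactly.

Answer: ..#.
##..
....
....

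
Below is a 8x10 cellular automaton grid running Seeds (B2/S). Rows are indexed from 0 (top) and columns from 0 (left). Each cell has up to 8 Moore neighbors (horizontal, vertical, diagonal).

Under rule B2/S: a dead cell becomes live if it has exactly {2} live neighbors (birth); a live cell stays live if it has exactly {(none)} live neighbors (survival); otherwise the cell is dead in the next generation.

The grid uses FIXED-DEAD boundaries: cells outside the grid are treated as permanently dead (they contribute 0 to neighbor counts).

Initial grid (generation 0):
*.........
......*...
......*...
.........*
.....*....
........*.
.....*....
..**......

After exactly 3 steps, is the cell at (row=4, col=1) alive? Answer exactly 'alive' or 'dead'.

Simulating step by step:
Generation 0 (given above): 9 live cells
Generation 1: 15 live cells
..........
.....*.*..
.....*.*..
.....**...
........**
....***...
..***.....
....*.....
Generation 2: 13 live cells
......*...
....*...*.
........*.
....*....*
..........
..*....***
......*...
..*..*....
Generation 3: 18 live cells
.....*.*..
.....*...*
...***.*..
........*.
...*...*..
......*...
.***.*...*
......*...

Cell (4,1) at generation 3: 0 -> dead

Answer: dead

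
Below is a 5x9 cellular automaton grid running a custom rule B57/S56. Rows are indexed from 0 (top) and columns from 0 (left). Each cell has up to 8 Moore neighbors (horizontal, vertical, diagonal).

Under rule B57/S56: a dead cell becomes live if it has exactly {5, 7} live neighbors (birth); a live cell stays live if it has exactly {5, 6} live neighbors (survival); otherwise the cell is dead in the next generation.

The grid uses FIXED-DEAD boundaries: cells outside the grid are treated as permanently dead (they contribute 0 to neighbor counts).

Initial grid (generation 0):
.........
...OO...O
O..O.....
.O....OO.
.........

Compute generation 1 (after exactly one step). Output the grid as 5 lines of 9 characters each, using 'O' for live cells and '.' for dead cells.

Simulating step by step:
Generation 0 (given above): 8 live cells
Generation 1: 0 live cells
(generation 1 grid is the final answer)

Answer: .........
.........
.........
.........
.........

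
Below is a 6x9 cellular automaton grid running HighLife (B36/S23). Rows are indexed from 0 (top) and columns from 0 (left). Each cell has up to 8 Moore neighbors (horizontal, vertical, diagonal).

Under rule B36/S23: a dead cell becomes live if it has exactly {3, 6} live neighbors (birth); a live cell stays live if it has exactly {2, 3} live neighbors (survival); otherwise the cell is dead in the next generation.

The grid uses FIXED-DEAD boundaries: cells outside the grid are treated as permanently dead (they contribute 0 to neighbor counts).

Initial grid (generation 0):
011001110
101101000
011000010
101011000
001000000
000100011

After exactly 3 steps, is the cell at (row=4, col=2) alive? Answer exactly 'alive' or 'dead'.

Answer: dead

Derivation:
Simulating step by step:
Generation 0 (given above): 20 live cells
Generation 1: 19 live cells
011111100
110111010
100001100
001000000
011010000
000000000
Generation 2: 17 live cells
110000100
100000110
101101100
001101000
011100000
000000000
Generation 3: 17 live cells
110000110
101000010
001101010
000001100
010110000
001000000

Cell (4,2) at generation 3: 0 -> dead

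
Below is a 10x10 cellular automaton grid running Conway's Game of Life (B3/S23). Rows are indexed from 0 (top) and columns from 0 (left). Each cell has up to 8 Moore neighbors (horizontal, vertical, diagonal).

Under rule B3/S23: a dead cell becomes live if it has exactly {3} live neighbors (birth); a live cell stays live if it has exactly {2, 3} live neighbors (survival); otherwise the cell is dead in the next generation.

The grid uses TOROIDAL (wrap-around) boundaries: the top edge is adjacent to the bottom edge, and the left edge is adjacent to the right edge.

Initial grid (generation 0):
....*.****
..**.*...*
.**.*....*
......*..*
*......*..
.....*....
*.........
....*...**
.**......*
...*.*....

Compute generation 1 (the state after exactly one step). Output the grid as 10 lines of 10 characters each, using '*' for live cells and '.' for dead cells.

Simulating step by step:
Generation 0 (given above): 27 live cells
Generation 1: 39 live cells
(generation 1 grid is the final answer)

Answer: ..*...****
.**..***.*
.**.**..**
.*......**
......*...
..........
.........*
.*......**
*.***...**
*.******.*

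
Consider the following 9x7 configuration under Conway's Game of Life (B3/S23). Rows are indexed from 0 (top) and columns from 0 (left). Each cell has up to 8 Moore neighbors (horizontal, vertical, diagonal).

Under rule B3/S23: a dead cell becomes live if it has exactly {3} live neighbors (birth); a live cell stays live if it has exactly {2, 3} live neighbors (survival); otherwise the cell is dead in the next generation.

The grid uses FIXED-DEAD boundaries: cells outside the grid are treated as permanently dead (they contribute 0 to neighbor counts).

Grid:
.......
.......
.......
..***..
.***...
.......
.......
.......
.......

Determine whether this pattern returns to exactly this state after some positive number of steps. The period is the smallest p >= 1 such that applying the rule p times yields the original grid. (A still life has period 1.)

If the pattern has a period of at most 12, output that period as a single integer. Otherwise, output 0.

Answer: 2

Derivation:
Simulating and comparing each generation to the original:
Gen 0 (original, given above): 6 live cells
Gen 1: 6 live cells, differs from original
Gen 2: 6 live cells, MATCHES original -> period = 2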